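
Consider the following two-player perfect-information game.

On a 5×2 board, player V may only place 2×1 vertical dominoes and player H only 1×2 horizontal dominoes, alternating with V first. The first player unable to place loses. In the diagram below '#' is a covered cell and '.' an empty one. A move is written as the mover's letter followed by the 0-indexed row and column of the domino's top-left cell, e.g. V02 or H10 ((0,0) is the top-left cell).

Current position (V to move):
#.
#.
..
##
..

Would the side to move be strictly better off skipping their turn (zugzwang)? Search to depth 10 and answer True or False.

zugzwang(#./#./../##/.., V) = False

p1 V@[#./#./../##/..]: V01[##/##/../##/..]-1* V11[#./##/.#/##/..]-1
p2 H@[##/##/../##/..]: H20[##/##/##/##/..]+1* H40[##/##/../##/##]+1
p3 V@[##/##/##/##/..] terminal -1; root [#./#./../##/..] d10
suppose V passes — search the same position with H to move:
pass> p1 H@[#./#./../##/..]: H20[#./#./##/##/..]+1* H40[#./#./../##/##]-1
pass> p2 V@[#./#./##/##/..]: V01[##/##/##/##/..]-1*
pass> p3 H@[##/##/##/##/..]: H40[##/##/##/##/##]+1*
pass> p4 V@[##/##/##/##/##] terminal -1; root [#./#./../##/..] d10
for V: play -1, pass -1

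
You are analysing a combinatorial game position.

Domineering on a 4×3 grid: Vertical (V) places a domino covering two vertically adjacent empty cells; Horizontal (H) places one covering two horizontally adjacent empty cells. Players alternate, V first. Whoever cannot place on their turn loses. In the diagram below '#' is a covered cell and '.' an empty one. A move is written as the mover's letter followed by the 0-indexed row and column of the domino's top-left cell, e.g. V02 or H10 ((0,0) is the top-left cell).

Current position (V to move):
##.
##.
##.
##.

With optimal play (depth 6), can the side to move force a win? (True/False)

V winning at [##./##./##./##.]: True

[##./##./##./##.] V move#1: V02:+1/###/###/##./##.*, V12:+1/##./###/###/##., V22:+1/##./##./###/###
[###/###/##./##.] end (terminal -1, H#2); searched ##./##./##./##. to 6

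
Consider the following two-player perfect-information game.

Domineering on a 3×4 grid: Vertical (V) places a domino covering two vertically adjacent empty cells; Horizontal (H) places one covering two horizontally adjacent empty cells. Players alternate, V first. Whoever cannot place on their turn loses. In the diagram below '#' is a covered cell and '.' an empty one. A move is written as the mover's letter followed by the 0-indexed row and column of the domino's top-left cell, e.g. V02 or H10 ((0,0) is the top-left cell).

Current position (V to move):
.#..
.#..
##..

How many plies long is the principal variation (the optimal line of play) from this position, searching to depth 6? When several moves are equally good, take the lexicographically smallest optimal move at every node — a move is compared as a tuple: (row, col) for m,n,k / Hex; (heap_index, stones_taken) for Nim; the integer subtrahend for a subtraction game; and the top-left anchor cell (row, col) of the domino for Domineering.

[.#../.#../##..] V move#1: V00:-1/##../##../##.., V02:+1/.##./.##./##..*, V03:+1/.#.#/.#.#/##.., V12:+1/.#../.##./###., V13:+1/.#../.#.#/##.#
[.##./.##./##..] H move#2: H22:-1/.##./.##./####*
[.##./.##./####] V move#3: V00:+1/###./###./####*, V03:+1/.###/.###/####
[###./###./####] end (terminal -1, H#4); searched .#../.#../##.. to 6

PV length from [.#../.#../##..]: 3 plies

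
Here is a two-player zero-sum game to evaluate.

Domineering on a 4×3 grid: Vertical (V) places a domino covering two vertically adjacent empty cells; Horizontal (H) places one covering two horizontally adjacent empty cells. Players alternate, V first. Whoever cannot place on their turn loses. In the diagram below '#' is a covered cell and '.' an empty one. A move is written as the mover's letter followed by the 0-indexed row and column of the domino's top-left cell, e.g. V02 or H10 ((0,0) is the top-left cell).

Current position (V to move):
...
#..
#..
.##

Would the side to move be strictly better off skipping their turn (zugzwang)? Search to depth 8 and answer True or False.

[.../#../#../.##] V move#1: V01:+1/.#./##./#../.##*, V02:+1/..#/#.#/#../.##, V11:+1/.../##./##./.##, V12:+1/.../#.#/#.#/.##
[.#./##./#../.##] H move#2: H21:-1/.#./##./###/.##*
[.#./##./###/.##] V move#3: V02:+1/.##/###/###/.##*
[.##/###/###/.##] end (terminal -1, H#4); searched .../#../#../.## to 8
pass branch (H moves first from the same position):
  | [.../#../#../.##] H move#1: H00:-1/##./#../#../.##, H01:-1/.##/#../#../.##, H11:+1/.../###/#../.##*, H21:-1/.../#../###/.##
  | [.../###/#../.##] end (terminal -1, V#2); searched .../#../#../.## to 8
V moving scores +1; V passing scores -1

zugzwang(.../#../#../.##, V) = False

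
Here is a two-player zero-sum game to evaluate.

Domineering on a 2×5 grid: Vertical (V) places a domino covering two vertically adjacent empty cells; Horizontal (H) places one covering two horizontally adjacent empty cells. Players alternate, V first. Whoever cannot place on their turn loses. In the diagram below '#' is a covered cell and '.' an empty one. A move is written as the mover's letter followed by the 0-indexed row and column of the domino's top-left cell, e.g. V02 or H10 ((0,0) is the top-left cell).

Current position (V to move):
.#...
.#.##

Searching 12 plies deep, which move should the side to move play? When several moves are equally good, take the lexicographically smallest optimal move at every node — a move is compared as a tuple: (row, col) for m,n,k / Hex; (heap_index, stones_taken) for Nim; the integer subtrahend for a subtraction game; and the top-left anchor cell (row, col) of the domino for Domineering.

V's best at [.#.../.#.##]: V02

ply 1, V at .#.../.#.## | V00=-1→##.../##.##; V02=+1→.##../.####*
ply 2, H at .##../.#### | H03=-1→.####/.####*
ply 3, V at .####/.#### | V00=+1→#####/#####*
ply 4: #####/##### is terminal -1 (H); from .#.../.#.## depth 12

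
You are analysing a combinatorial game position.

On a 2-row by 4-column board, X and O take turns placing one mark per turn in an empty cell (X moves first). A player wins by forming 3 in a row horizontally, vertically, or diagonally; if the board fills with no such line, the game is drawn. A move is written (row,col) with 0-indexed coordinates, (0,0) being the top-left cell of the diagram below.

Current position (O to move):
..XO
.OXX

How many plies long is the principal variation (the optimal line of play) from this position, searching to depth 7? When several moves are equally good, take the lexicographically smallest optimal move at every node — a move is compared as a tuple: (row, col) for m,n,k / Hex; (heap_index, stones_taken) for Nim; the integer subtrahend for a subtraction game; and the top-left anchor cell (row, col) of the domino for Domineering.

PV length from [..XO/.OXX]: 3 plies

p1 O@[..XO/.OXX]: (0,0)[O.XO/.OXX]+0* (0,1)[.OXO/.OXX]+0 (1,0)[..XO/OOXX]+0
p2 X@[O.XO/.OXX]: (0,1)[OXXO/.OXX]+0* (1,0)[O.XO/XOXX]+0
p3 O@[OXXO/.OXX]: (1,0)[OXXO/OOXX]+0*
p4 X@[OXXO/OOXX] terminal +0; root [..XO/.OXX] d7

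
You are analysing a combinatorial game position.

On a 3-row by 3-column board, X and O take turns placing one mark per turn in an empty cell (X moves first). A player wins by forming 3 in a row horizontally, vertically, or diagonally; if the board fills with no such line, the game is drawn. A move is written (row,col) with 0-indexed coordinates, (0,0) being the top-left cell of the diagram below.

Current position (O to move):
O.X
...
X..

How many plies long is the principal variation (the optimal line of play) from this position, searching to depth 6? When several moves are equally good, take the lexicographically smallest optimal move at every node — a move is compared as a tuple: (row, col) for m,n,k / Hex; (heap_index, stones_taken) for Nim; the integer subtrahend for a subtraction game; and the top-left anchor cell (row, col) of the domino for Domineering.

ply 1, O at O.X/.../X.. | (0,1)=-1→OOX/.../X..*; (1,0)=-1→O.X/O../X..; (1,1)=-1→O.X/.O./X..; (1,2)=-1→O.X/..O/X..; (2,1)=-1→O.X/.../XO.; (2,2)=-1→O.X/.../X.O
ply 2, X at OOX/.../X.. | (1,0)=-1→OOX/X../X..; (1,1)=+1→OOX/.X./X..*; (1,2)=+1→OOX/..X/X..; (2,1)=+1→OOX/.../XX.; (2,2)=+1→OOX/.../X.X
ply 3: OOX/.X./X.. is terminal -1 (O); from O.X/.../X.. depth 6

PV length from [O.X/.../X..]: 2 plies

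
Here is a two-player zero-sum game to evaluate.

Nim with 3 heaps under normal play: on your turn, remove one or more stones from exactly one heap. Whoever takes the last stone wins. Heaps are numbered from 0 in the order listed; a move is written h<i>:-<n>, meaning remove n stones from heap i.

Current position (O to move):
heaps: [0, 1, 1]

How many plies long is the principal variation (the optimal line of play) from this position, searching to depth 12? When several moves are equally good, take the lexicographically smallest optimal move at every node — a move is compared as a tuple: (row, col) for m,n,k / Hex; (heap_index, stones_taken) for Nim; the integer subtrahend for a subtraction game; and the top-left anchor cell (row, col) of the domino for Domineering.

PV length from [(0,1,1)]: 2 plies

[(0,1,1)] O move#1: h1:-1:-1/(0,0,1)*, h2:-1:-1/(0,1,0)
[(0,0,1)] X move#2: h2:-1:+1/(0,0,0)*
[(0,0,0)] end (terminal -1, O#3); searched (0,1,1) to 12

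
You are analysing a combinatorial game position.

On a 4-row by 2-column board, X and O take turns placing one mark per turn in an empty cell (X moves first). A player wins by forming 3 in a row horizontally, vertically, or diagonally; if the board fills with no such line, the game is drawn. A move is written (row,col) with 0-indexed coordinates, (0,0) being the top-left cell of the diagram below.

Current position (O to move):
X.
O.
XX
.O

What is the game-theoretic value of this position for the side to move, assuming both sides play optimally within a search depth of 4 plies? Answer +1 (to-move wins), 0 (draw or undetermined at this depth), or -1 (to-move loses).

value(X./O./XX/.O, O) = 0

ply 1, O at X./O./XX/.O | (0,1)=+0→XO/O./XX/.O*; (1,1)=+0→X./OO/XX/.O; (3,0)=+0→X./O./XX/OO
ply 2, X at XO/O./XX/.O | (1,1)=+0→XO/OX/XX/.O*; (3,0)=+0→XO/O./XX/XO
ply 3, O at XO/OX/XX/.O | (3,0)=+0→XO/OX/XX/OO*
ply 4: XO/OX/XX/OO is terminal +0 (X); from X./O./XX/.O depth 4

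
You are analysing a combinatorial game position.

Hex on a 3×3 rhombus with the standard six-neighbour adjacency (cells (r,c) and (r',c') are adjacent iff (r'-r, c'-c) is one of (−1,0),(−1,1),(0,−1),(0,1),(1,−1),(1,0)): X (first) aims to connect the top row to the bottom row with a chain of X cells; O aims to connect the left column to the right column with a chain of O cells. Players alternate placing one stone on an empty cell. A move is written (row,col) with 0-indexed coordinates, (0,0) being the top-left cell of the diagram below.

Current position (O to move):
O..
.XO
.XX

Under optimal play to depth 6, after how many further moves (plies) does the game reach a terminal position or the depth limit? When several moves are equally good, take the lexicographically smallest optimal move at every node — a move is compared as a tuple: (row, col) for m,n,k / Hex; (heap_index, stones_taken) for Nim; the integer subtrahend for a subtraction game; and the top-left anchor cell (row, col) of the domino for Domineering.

PV length from [O../.XO/.XX]: 2 plies

[O../.XO/.XX] O move#1: (0,1):-1/OO./.XO/.XX*, (0,2):-1/O.O/.XO/.XX, (1,0):-1/O../OXO/.XX, (2,0):-1/O../.XO/OXX
[OO./.XO/.XX] X move#2: (0,2):+1/OOX/.XO/.XX*, (1,0):-1/OO./XXO/.XX, (2,0):-1/OO./.XO/XXX
[OOX/.XO/.XX] end (terminal -1, O#3); searched O../.XO/.XX to 6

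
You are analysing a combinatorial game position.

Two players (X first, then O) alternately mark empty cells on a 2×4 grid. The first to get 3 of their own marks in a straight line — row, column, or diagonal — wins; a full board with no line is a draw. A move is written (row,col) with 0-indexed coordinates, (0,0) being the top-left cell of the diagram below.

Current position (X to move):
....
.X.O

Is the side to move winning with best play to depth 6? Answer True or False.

X winning at [..../.X.O]: False

[..../.X.O] X move#1: (0,0):+0/X.../.X.O*, (0,1):+0/.X../.X.O, (0,2):+0/..X./.X.O, (0,3):+0/...X/.X.O, (1,0):+0/..../XX.O, (1,2):+0/..../.XXO
[X.../.X.O] O move#2: (0,1):+0/XO../.X.O*, (0,2):+0/X.O./.X.O, (0,3):+0/X..O/.X.O, (1,0):+0/X.../OX.O, (1,2):+0/X.../.XOO
[XO../.X.O] X move#3: (0,2):+0/XOX./.X.O*, (0,3):+0/XO.X/.X.O, (1,0):+0/XO../XX.O, (1,2):+0/XO../.XXO
[XOX./.X.O] O move#4: (0,3):+0/XOXO/.X.O*, (1,0):+0/XOX./OX.O, (1,2):+0/XOX./.XOO
[XOXO/.X.O] X move#5: (1,0):+0/XOXO/XX.O*, (1,2):+0/XOXO/.XXO
[XOXO/XX.O] O move#6: (1,2):+0/XOXO/XXOO*
[XOXO/XXOO] end (terminal +0, X#7); searched ..../.X.O to 6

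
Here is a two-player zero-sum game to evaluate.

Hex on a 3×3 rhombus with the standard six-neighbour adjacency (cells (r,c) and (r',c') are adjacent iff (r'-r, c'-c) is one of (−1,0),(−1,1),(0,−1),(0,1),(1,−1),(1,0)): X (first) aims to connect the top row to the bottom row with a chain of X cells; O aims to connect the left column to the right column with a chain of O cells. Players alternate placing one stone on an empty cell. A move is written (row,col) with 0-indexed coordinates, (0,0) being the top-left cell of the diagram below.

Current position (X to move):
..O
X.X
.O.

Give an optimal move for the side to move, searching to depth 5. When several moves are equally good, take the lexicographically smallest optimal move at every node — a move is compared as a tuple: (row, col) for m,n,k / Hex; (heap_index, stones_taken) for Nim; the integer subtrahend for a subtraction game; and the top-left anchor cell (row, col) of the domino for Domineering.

p1 X@[..O/X.X/.O.]: (0,0)[X.O/X.X/.O.]-1 (0,1)[.XO/X.X/.O.]-1 (1,1)[..O/XXX/.O.]+1* (2,0)[..O/X.X/XO.]+1 (2,2)[..O/X.X/.OX]+1
p2 O@[..O/XXX/.O.]: (0,0)[O.O/XXX/.O.]-1* (0,1)[.OO/XXX/.O.]-1 (2,0)[..O/XXX/OO.]-1 (2,2)[..O/XXX/.OO]-1
p3 X@[O.O/XXX/.O.]: (0,1)[OXO/XXX/.O.]+1* (2,0)[O.O/XXX/XO.]-1 (2,2)[O.O/XXX/.OX]-1
p4 O@[OXO/XXX/.O.]: (2,0)[OXO/XXX/OO.]-1* (2,2)[OXO/XXX/.OO]-1
p5 X@[OXO/XXX/OO.]: (2,2)[OXO/XXX/OOX]+1*
p6 O@[OXO/XXX/OOX] terminal -1; root [..O/X.X/.O.] d5

X's best at [..O/X.X/.O.]: (1,1)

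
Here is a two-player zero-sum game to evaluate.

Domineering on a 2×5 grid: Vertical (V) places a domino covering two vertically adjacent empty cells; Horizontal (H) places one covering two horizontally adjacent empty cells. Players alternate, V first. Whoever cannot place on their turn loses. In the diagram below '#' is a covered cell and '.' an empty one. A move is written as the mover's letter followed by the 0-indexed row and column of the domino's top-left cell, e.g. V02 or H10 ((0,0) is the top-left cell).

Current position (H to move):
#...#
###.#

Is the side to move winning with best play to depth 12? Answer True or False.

H winning at [#...#/###.#]: True

ply 1, H at #...#/###.# | H01=-1→###.#/###.#; H02=+1→#.###/###.#*
ply 2: #.###/###.# is terminal -1 (V); from #...#/###.# depth 12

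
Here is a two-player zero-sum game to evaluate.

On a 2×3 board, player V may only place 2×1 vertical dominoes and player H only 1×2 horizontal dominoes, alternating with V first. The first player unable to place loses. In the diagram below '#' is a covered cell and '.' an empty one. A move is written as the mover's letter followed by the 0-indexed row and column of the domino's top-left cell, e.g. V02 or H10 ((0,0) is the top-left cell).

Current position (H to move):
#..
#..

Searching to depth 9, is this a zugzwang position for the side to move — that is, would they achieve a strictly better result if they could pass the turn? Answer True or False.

p1 H@[#../#..]: H01[###/#..]+1* H11[#../###]+1
p2 V@[###/#..] terminal -1; root [#../#..] d9
suppose H passes — search the same position with V to move:
pass> p1 V@[#../#..]: V01[##./##.]+1* V02[#.#/#.#]+1
pass> p2 H@[##./##.] terminal -1; root [#../#..] d9
for H: play +1, pass -1

zugzwang(#../#.., H) = False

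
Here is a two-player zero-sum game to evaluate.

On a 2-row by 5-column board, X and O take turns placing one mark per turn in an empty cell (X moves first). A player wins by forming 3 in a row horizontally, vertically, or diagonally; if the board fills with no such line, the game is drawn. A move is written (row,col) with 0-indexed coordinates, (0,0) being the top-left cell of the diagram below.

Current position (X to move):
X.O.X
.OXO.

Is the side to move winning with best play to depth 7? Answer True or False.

X winning at [X.O.X/.OXO.]: False

p1 X@[X.O.X/.OXO.]: (0,1)[XXO.X/.OXO.]+0* (0,3)[X.OXX/.OXO.]+0 (1,0)[X.O.X/XOXO.]+0 (1,4)[X.O.X/.OXOX]+0
p2 O@[XXO.X/.OXO.]: (0,3)[XXOOX/.OXO.]+0* (1,0)[XXO.X/OOXO.]+0 (1,4)[XXO.X/.OXOO]+0
p3 X@[XXOOX/.OXO.]: (1,0)[XXOOX/XOXO.]+0* (1,4)[XXOOX/.OXOX]+0
p4 O@[XXOOX/XOXO.]: (1,4)[XXOOX/XOXOO]+0*
p5 X@[XXOOX/XOXOO] terminal +0; root [X.O.X/.OXO.] d7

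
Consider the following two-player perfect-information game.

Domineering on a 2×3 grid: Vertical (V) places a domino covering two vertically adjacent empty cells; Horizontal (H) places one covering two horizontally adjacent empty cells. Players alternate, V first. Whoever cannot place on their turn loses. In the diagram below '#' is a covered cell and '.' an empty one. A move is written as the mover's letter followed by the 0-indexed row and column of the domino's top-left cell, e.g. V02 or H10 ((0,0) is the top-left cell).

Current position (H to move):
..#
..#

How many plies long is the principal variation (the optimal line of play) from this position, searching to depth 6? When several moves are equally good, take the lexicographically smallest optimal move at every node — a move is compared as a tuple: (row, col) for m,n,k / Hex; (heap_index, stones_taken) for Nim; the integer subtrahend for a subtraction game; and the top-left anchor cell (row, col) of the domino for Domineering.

PV length from [..#/..#]: 1 ply

[..#/..#] H move#1: H00:+1/###/..#*, H10:+1/..#/###
[###/..#] end (terminal -1, V#2); searched ..#/..# to 6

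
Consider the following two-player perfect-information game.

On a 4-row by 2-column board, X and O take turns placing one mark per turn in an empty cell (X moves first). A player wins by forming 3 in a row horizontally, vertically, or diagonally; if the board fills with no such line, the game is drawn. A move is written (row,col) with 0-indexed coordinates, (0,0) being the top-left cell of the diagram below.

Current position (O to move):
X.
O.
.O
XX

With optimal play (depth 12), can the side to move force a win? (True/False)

p1 O@[X./O./.O/XX]: (0,1)[XO/O./.O/XX]+0* (1,1)[X./OO/.O/XX]+0 (2,0)[X./O./OO/XX]+0
p2 X@[XO/O./.O/XX]: (1,1)[XO/OX/.O/XX]+0* (2,0)[XO/O./XO/XX]-1
p3 O@[XO/OX/.O/XX]: (2,0)[XO/OX/OO/XX]+0*
p4 X@[XO/OX/OO/XX] terminal +0; root [X./O./.O/XX] d12

O winning at [X./O./.O/XX]: False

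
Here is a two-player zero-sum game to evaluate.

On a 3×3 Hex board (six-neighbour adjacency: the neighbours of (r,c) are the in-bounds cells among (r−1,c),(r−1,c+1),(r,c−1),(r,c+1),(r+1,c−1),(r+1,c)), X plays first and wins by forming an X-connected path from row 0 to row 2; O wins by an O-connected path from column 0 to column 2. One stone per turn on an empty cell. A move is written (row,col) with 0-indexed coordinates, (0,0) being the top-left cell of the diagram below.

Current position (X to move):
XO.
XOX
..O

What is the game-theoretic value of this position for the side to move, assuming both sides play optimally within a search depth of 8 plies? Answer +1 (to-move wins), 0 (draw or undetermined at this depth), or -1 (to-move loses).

value(XO./XOX/..O, X) = +1

[XO./XOX/..O] X move#1: (0,2):+1/XOX/XOX/..O*, (2,0):+1/XO./XOX/X.O, (2,1):+1/XO./XOX/.XO
[XOX/XOX/..O] O move#2: (2,0):-1/XOX/XOX/O.O*, (2,1):-1/XOX/XOX/.OO
[XOX/XOX/O.O] X move#3: (2,1):+1/XOX/XOX/OXO*
[XOX/XOX/OXO] end (terminal -1, O#4); searched XO./XOX/..O to 8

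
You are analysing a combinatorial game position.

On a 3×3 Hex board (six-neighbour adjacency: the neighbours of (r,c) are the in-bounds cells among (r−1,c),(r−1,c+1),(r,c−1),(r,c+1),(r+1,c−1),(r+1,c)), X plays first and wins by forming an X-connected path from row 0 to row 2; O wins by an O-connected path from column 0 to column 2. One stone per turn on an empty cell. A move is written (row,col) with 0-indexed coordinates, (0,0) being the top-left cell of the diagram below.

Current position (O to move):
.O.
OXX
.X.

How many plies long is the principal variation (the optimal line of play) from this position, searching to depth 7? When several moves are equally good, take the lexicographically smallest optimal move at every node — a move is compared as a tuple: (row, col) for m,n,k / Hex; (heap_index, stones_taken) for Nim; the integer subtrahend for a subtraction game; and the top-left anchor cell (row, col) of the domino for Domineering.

PV length from [.O./OXX/.X.]: 1 ply

p1 O@[.O./OXX/.X.]: (0,0)[OO./OXX/.X.]-1 (0,2)[.OO/OXX/.X.]+1* (2,0)[.O./OXX/OX.]-1 (2,2)[.O./OXX/.XO]-1
p2 X@[.OO/OXX/.X.] terminal -1; root [.O./OXX/.X.] d7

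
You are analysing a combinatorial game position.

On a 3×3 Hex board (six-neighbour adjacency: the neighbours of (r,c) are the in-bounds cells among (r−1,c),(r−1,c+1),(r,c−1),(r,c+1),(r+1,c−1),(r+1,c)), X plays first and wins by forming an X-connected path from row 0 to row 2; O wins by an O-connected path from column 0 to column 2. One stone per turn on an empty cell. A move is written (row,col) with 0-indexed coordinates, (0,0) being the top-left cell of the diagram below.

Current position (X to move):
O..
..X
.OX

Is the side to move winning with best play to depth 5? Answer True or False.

X winning at [O../..X/.OX]: True

p1 X@[O../..X/.OX]: (0,1)[OX./..X/.OX]+1* (0,2)[O.X/..X/.OX]+1 (1,0)[O../X.X/.OX]+1 (1,1)[O../.XX/.OX]+1 (2,0)[O../..X/XOX]+1
p2 O@[OX./..X/.OX]: (0,2)[OXO/..X/.OX]-1* (1,0)[OX./O.X/.OX]-1 (1,1)[OX./.OX/.OX]-1 (2,0)[OX./..X/OOX]-1
p3 X@[OXO/..X/.OX]: (1,0)[OXO/X.X/.OX]+1* (1,1)[OXO/.XX/.OX]+1 (2,0)[OXO/..X/XOX]+1
p4 O@[OXO/X.X/.OX]: (1,1)[OXO/XOX/.OX]-1* (2,0)[OXO/X.X/OOX]-1
p5 X@[OXO/XOX/.OX]: (2,0)[OXO/XOX/XOX]+1*
p6 O@[OXO/XOX/XOX] terminal -1; root [O../..X/.OX] d5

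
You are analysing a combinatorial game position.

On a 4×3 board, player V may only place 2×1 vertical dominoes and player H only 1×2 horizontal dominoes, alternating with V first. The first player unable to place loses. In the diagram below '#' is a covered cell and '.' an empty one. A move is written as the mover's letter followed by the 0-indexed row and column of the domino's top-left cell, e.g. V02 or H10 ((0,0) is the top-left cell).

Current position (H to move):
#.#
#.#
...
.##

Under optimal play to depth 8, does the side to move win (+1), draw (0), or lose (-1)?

ply 1, H at #.#/#.#/.../.## | H20=-1→#.#/#.#/##./.##*; H21=-1→#.#/#.#/.##/.##
ply 2, V at #.#/#.#/##./.## | V01=+1→###/###/##./.##*
ply 3: ###/###/##./.## is terminal -1 (H); from #.#/#.#/.../.## depth 8

value(#.#/#.#/.../.##, H) = -1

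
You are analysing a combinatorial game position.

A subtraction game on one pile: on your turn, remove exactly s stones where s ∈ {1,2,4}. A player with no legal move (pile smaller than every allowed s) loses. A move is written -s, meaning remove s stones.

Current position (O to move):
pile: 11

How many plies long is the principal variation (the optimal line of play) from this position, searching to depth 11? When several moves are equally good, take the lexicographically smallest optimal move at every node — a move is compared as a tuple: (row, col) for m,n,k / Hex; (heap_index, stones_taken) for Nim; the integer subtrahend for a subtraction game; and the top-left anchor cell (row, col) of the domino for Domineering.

PV length from [11]: 7 plies

[11] O move#1: -1:-1/10, -2:+1/9*, -4:-1/7
[9] X move#2: -1:-1/8*, -2:-1/7, -4:-1/5
[8] O move#3: -1:-1/7, -2:+1/6*, -4:-1/4
[6] X move#4: -1:-1/5*, -2:-1/4, -4:-1/2
[5] O move#5: -1:-1/4, -2:+1/3*, -4:-1/1
[3] X move#6: -1:-1/2*, -2:-1/1
[2] O move#7: -1:-1/1, -2:+1/0*
[0] end (terminal -1, X#8); searched 11 to 11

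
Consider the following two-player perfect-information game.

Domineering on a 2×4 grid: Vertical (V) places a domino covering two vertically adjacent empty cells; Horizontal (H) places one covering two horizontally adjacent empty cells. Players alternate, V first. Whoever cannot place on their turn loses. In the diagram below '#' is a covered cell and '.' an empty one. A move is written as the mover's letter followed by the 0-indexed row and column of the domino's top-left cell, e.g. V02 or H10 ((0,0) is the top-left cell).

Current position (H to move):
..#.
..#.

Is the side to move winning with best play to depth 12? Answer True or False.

[..#./..#.] H move#1: H00:+1/###./..#.*, H10:+1/..#./###.
[###./..#.] V move#2: V03:-1/####/..##*
[####/..##] H move#3: H10:+1/####/####*
[####/####] end (terminal -1, V#4); searched ..#./..#. to 12

H winning at [..#./..#.]: True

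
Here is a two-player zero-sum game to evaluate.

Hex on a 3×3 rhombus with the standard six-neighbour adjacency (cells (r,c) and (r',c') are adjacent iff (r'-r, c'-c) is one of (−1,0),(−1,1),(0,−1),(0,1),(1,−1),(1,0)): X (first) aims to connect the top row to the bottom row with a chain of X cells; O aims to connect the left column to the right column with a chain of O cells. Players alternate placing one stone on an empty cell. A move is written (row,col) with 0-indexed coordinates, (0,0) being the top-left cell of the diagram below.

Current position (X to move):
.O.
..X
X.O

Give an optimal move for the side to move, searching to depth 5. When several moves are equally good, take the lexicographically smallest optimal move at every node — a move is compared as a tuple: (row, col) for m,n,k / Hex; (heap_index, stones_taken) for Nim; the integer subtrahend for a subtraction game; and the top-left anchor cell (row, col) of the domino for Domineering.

X's best at [.O./..X/X.O]: (0,0)

ply 1, X at .O./..X/X.O | (0,0)=+1→XO./..X/X.O*; (0,2)=+1→.OX/..X/X.O; (1,0)=+1→.O./X.X/X.O; (1,1)=-1→.O./.XX/X.O; (2,1)=-1→.O./..X/XXO
ply 2, O at XO./..X/X.O | (0,2)=-1→XOO/..X/X.O*; (1,0)=-1→XO./O.X/X.O; (1,1)=-1→XO./.OX/X.O; (2,1)=-1→XO./..X/XOO
ply 3, X at XOO/..X/X.O | (1,0)=+1→XOO/X.X/X.O*; (1,1)=-1→XOO/.XX/X.O; (2,1)=-1→XOO/..X/XXO
ply 4: XOO/X.X/X.O is terminal -1 (O); from .O./..X/X.O depth 5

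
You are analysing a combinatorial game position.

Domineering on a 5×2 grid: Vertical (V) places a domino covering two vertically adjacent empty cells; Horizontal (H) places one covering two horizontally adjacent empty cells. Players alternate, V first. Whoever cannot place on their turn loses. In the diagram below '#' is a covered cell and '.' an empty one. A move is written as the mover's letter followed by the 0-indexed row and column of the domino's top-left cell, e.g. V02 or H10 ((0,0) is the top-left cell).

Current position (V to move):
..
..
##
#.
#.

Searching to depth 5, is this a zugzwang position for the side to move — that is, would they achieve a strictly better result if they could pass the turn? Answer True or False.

zugzwang(../../##/#./#., V) = False

ply 1, V at ../../##/#./#. | V00=+1→#./#./##/#./#.*; V01=+1→.#/.#/##/#./#.; V31=-1→../../##/##/##
ply 2: #./#./##/#./#. is terminal -1 (H); from ../../##/#./#. depth 5
pass branch (H moves first from the same position):
  | ply 1, H at ../../##/#./#. | H00=+1→##/../##/#./#.*; H10=+1→../##/##/#./#.
  | ply 2, V at ##/../##/#./#. | V31=-1→##/../##/##/##*
  | ply 3, H at ##/../##/##/## | H10=+1→##/##/##/##/##*
  | ply 4: ##/##/##/##/## is terminal -1 (V); from ../../##/#./#. depth 5
V moving scores +1; V passing scores -1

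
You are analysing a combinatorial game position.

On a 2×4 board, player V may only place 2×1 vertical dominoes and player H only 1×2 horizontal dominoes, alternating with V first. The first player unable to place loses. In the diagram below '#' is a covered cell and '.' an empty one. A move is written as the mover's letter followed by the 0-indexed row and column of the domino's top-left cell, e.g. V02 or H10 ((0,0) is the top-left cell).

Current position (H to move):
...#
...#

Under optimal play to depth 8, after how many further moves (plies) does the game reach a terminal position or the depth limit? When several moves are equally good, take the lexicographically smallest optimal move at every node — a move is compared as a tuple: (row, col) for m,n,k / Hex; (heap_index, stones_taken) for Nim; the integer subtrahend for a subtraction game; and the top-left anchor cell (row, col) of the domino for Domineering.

[...#/...#] H move#1: H00:+1/##.#/...#*, H01:+1/.###/...#, H10:+1/...#/##.#, H11:+1/...#/.###
[##.#/...#] V move#2: V02:-1/####/..##*
[####/..##] H move#3: H10:+1/####/####*
[####/####] end (terminal -1, V#4); searched ...#/...# to 8

PV length from [...#/...#]: 3 plies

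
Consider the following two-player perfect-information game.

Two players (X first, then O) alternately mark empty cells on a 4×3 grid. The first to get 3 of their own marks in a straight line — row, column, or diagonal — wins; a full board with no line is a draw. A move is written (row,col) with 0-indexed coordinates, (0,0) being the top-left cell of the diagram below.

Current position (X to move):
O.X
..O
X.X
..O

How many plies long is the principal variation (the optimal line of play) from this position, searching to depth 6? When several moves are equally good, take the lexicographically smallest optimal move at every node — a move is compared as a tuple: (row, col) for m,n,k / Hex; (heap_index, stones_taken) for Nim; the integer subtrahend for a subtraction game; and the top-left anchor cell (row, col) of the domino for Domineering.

PV length from [O.X/..O/X.X/..O]: 3 plies

[O.X/..O/X.X/..O] X move#1: (0,1):+1/OXX/..O/X.X/..O*, (1,0):+1/O.X/X.O/X.X/..O, (1,1):+1/O.X/.XO/X.X/..O, (2,1):+1/O.X/..O/XXX/..O, (3,0):+1/O.X/..O/X.X/X.O, (3,1):+1/O.X/..O/X.X/.XO
[OXX/..O/X.X/..O] O move#2: (1,0):-1/OXX/O.O/X.X/..O*, (1,1):-1/OXX/.OO/X.X/..O, (2,1):-1/OXX/..O/XOX/..O, (3,0):-1/OXX/..O/X.X/O.O, (3,1):-1/OXX/..O/X.X/.OO
[OXX/O.O/X.X/..O] X move#3: (1,1):+1/OXX/OXO/X.X/..O*, (2,1):+1/OXX/O.O/XXX/..O, (3,0):-1/OXX/O.O/X.X/X.O, (3,1):-1/OXX/O.O/X.X/.XO
[OXX/OXO/X.X/..O] end (terminal -1, O#4); searched O.X/..O/X.X/..O to 6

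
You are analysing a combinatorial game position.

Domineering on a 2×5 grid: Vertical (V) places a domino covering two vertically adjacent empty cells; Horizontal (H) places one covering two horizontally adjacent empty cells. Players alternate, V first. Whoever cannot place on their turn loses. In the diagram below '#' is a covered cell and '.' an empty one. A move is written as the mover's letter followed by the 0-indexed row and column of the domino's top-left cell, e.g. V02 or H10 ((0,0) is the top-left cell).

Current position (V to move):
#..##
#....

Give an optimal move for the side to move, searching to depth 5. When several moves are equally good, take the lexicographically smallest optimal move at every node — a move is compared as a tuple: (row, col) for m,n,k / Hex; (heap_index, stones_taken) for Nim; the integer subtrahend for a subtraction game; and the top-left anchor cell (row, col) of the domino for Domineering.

[#..##/#....] V move#1: V01:-1/##.##/##..., V02:+1/#.###/#.#..*
[#.###/#.#..] H move#2: H13:-1/#.###/#.###*
[#.###/#.###] V move#3: V01:+1/#####/#####*
[#####/#####] end (terminal -1, H#4); searched #..##/#.... to 5

V's best at [#..##/#....]: V02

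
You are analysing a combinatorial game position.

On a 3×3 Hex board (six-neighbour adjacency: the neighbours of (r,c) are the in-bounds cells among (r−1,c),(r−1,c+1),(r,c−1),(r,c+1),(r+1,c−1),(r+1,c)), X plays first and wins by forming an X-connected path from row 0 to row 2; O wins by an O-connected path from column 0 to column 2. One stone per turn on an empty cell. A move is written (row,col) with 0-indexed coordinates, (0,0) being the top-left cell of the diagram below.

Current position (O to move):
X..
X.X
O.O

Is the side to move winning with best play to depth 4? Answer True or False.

ply 1, O at X../X.X/O.O | (0,1)=-1→XO./X.X/O.O; (0,2)=+1→X.O/X.X/O.O*; (1,1)=+1→X../XOX/O.O; (2,1)=+1→X../X.X/OOO
ply 2, X at X.O/X.X/O.O | (0,1)=-1→XXO/X.X/O.O*; (1,1)=-1→X.O/XXX/O.O; (2,1)=-1→X.O/X.X/OXO
ply 3, O at XXO/X.X/O.O | (1,1)=+1→XXO/XOX/O.O*; (2,1)=+1→XXO/X.X/OOO
ply 4: XXO/XOX/O.O is terminal -1 (X); from X../X.X/O.O depth 4

O winning at [X../X.X/O.O]: True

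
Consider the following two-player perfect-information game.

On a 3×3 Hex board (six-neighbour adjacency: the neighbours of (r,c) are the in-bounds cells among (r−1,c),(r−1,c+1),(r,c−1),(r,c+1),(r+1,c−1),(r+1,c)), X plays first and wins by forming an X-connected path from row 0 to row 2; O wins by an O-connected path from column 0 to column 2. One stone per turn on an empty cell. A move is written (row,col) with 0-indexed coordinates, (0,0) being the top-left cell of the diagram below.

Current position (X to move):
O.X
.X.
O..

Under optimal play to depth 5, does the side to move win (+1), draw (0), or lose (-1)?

value(O.X/.X./O.., X) = +1

p1 X@[O.X/.X./O..]: (0,1)[OXX/.X./O..]-1 (1,0)[O.X/XX./O..]-1 (1,2)[O.X/.XX/O..]+1* (2,1)[O.X/.X./OX.]+1 (2,2)[O.X/.X./O.X]+1
p2 O@[O.X/.XX/O..]: (0,1)[OOX/.XX/O..]-1* (1,0)[O.X/OXX/O..]-1 (2,1)[O.X/.XX/OO.]-1 (2,2)[O.X/.XX/O.O]-1
p3 X@[OOX/.XX/O..]: (1,0)[OOX/XXX/O..]+1* (2,1)[OOX/.XX/OX.]+1 (2,2)[OOX/.XX/O.X]+1
p4 O@[OOX/XXX/O..]: (2,1)[OOX/XXX/OO.]-1* (2,2)[OOX/XXX/O.O]-1
p5 X@[OOX/XXX/OO.]: (2,2)[OOX/XXX/OOX]+1*
p6 O@[OOX/XXX/OOX] terminal -1; root [O.X/.X./O..] d5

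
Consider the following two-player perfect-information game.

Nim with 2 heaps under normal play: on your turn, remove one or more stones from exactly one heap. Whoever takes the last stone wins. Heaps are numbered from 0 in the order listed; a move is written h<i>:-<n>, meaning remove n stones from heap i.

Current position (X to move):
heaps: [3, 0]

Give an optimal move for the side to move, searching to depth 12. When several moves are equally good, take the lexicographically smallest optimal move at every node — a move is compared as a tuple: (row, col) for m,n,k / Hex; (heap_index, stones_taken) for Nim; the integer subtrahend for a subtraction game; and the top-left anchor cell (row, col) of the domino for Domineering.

X's best at [(3,0)]: h0:-3

p1 X@[(3,0)]: h0:-1[(2,0)]-1 h0:-2[(1,0)]-1 h0:-3[(0,0)]+1*
p2 O@[(0,0)] terminal -1; root [(3,0)] d12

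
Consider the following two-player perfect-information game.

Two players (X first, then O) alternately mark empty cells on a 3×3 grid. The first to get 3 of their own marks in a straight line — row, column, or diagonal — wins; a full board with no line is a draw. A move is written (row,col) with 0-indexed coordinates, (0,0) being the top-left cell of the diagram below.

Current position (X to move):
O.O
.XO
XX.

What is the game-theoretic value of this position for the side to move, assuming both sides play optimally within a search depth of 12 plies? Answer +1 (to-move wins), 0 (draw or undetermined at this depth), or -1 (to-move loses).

value(O.O/.XO/XX., X) = +1

[O.O/.XO/XX.] X move#1: (0,1):+1/OXO/.XO/XX.*, (1,0):-1/O.O/XXO/XX., (2,2):+1/O.O/.XO/XXX
[OXO/.XO/XX.] end (terminal -1, O#2); searched O.O/.XO/XX. to 12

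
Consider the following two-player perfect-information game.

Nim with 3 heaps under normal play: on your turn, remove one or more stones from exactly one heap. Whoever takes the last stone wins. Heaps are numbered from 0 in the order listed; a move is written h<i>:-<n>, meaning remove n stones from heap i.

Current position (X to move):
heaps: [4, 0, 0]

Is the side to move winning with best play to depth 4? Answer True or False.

X winning at [(4,0,0)]: True

[(4,0,0)] X move#1: h0:-1:-1/(3,0,0), h0:-2:-1/(2,0,0), h0:-3:-1/(1,0,0), h0:-4:+1/(0,0,0)*
[(0,0,0)] end (terminal -1, O#2); searched (4,0,0) to 4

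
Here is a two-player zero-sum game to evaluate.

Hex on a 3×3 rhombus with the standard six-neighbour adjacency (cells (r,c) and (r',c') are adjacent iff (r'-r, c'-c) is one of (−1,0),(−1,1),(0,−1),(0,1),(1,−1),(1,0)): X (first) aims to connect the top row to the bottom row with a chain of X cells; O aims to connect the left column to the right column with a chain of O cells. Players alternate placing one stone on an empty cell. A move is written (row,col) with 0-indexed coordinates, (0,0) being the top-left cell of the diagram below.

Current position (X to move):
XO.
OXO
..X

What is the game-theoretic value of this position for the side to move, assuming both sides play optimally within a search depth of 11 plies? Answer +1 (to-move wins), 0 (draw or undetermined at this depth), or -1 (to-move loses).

[XO./OXO/..X] X move#1: (0,2):+1/XOX/OXO/..X*, (2,0):-1/XO./OXO/X.X, (2,1):-1/XO./OXO/.XX
[XOX/OXO/..X] O move#2: (2,0):-1/XOX/OXO/O.X*, (2,1):-1/XOX/OXO/.OX
[XOX/OXO/O.X] X move#3: (2,1):+1/XOX/OXO/OXX*
[XOX/OXO/OXX] end (terminal -1, O#4); searched XO./OXO/..X to 11

value(XO./OXO/..X, X) = +1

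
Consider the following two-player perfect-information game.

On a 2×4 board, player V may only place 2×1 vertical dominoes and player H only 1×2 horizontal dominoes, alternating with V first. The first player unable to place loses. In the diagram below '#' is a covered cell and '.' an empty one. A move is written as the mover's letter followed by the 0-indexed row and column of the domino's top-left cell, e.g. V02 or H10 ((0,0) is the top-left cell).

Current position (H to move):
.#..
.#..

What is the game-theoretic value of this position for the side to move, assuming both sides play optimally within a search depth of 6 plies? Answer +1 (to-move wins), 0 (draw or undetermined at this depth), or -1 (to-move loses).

p1 H@[.#../.#..]: H02[.###/.#..]+1* H12[.#../.###]+1
p2 V@[.###/.#..]: V00[####/##..]-1*
p3 H@[####/##..]: H12[####/####]+1*
p4 V@[####/####] terminal -1; root [.#../.#..] d6

value(.#../.#.., H) = +1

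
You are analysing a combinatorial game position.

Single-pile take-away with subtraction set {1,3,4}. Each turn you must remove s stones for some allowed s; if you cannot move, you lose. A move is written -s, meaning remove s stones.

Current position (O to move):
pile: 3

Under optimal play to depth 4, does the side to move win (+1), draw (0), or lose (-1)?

value(3, O) = +1

[3] O move#1: -1:+1/2*, -3:+1/0
[2] X move#2: -1:-1/1*
[1] O move#3: -1:+1/0*
[0] end (terminal -1, X#4); searched 3 to 4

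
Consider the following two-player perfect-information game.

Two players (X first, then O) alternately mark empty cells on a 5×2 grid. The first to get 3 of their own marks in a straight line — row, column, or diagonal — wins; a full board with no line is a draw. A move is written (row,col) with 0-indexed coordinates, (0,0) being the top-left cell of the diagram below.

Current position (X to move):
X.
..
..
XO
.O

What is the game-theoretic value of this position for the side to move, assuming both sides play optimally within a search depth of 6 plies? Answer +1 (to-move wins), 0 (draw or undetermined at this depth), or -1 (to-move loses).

p1 X@[X./../../XO/.O]: (0,1)[XX/../../XO/.O]-1 (1,0)[X./X./../XO/.O]-1 (1,1)[X./.X/../XO/.O]-1 (2,0)[X./../X./XO/.O]-1 (2,1)[X./../.X/XO/.O]+0* (4,0)[X./../../XO/XO]-1
p2 O@[X./../.X/XO/.O]: (0,1)[XO/../.X/XO/.O]-1 (1,0)[X./O./.X/XO/.O]+0* (1,1)[X./.O/.X/XO/.O]-1 (2,0)[X./../OX/XO/.O]+0 (4,0)[X./../.X/XO/OO]+0
p3 X@[X./O./.X/XO/.O]: (0,1)[XX/O./.X/XO/.O]+0* (1,1)[X./OX/.X/XO/.O]+0 (2,0)[X./O./XX/XO/.O]+0 (4,0)[X./O./.X/XO/XO]+0
p4 O@[XX/O./.X/XO/.O]: (1,1)[XX/OO/.X/XO/.O]+0* (2,0)[XX/O./OX/XO/.O]-1 (4,0)[XX/O./.X/XO/OO]-1
p5 X@[XX/OO/.X/XO/.O]: (2,0)[XX/OO/XX/XO/.O]+0* (4,0)[XX/OO/.X/XO/XO]+0
p6 O@[XX/OO/XX/XO/.O]: (4,0)[XX/OO/XX/XO/OO]+0*
p7 X@[XX/OO/XX/XO/OO] terminal +0; root [X./../../XO/.O] d6

value(X./../../XO/.O, X) = 0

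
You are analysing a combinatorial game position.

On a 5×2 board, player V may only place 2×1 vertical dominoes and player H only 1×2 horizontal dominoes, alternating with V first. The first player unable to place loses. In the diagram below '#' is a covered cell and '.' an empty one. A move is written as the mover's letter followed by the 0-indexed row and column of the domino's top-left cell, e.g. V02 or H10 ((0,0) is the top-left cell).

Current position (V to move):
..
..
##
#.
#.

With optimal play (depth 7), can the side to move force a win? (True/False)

[../../##/#./#.] V move#1: V00:+1/#./#./##/#./#.*, V01:+1/.#/.#/##/#./#., V31:-1/../../##/##/##
[#./#./##/#./#.] end (terminal -1, H#2); searched ../../##/#./#. to 7

V winning at [../../##/#./#.]: True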